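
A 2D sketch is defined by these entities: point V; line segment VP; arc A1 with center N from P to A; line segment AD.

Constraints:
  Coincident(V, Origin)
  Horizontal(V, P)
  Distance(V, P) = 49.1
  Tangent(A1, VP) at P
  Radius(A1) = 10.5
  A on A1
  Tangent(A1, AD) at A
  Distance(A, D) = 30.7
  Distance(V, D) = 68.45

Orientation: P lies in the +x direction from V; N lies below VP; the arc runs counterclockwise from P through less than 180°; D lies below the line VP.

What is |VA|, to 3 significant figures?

42.5

V is at the origin; VP is horizontal with |VP| = 49.1 and P on the +x side, so P = (49.1, 0.00). Since A1 is tangent to VP there, NP ⟂ VP, so N = P + (0, -10.5) = (49.1, -10.5). Since NA ⟂ AD (tangency), |ND| = √(10.5² + 30.7²) = 32.4 regardless of where A sits on A1. So D lies on both circle(V, 68.45) and circle(N, 32.4); the below-VP intersection is D = (53.5, -42.6). A is the foot of the tangent from D: A = (39.7, -15.2).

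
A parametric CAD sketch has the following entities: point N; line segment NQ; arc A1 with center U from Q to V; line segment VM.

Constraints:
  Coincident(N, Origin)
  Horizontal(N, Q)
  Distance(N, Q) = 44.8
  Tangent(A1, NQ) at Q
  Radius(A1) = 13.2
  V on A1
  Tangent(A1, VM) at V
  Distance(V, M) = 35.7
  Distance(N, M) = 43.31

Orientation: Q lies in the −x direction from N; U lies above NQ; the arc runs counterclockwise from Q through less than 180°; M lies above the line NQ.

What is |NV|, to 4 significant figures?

33.74

Checks: |UV| = 13.20 ✓; ∠(UV, VM) = 90.00° ✓; |VM| = 35.70 ✓; |NM| = 43.31 ✓.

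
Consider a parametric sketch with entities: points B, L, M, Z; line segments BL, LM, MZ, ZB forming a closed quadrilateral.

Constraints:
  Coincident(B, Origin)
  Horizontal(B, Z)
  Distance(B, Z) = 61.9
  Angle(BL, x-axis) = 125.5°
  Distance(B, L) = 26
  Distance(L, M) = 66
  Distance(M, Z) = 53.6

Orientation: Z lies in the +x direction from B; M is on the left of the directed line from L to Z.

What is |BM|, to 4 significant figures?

67.01

Checks: |LM| = 66.00 ✓; |MZ| = 53.60 ✓.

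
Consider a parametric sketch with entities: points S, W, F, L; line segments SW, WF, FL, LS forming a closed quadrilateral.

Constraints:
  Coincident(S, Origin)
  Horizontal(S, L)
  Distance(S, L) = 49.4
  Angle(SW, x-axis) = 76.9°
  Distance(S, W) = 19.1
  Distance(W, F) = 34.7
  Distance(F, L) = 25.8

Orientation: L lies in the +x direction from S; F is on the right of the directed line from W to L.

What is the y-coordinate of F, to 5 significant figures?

-9.0805

S is at the origin; SL is horizontal with |SL| = 49.4 and L in +x, so L = (49.4, 0). SW runs at 76.9° with |SW| = 19.1, so W = (4.3290, 18.603). F is determined by |WF| = 34.7 and |FL| = 25.8 together: it lies at the intersection of circle(W, 34.7) and circle(L, 25.8). With |WL| = 48.759, the foot of the radical line on WL is 29.901 from W and the perpendicular offset is √(34.7² − 29.901²) = 17.607. Taking the right-of-WL solution: F = (25.251, -9.0805).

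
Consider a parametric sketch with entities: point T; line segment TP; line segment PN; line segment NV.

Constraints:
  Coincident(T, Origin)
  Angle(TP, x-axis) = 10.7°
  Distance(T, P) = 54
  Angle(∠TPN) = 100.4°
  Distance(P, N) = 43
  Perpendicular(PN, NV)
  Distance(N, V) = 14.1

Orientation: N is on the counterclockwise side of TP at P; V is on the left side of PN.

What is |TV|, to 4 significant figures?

65.61

T is at the origin; TP runs at 10.7° with length 54.0, so P = 54.0·(cos 10.7°, sin 10.7°) = (53.06, 10.03). ∠TPN = 100.4°, so PN runs at 10.7° + (180° − 100.4°) = 90.30° from the x-axis; with |PN| = 43.0, N = P + 43.0·(cos 90.30°, sin 90.30°) = (52.84, 53.03). PN is perpendicular to NV; with |NV| = 14.1 on the left of PN, V = N + 14.1·(-1.000, -0.005236) = (38.74, 52.95). Then |TV| = |V − T| = 65.61.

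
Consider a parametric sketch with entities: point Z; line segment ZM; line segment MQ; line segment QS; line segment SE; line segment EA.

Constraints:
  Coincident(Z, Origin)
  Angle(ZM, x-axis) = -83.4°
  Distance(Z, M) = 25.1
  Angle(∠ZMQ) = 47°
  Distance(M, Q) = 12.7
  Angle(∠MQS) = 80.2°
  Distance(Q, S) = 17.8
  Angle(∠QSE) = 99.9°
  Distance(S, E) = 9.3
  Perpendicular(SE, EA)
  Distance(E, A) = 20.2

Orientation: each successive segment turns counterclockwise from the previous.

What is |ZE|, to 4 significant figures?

16.77

∠MQS = 80.2° gives QS at 149.4° from the x-axis; with |QS| = 17.8, S = (-4.205, -6.201). ∠QSE = 99.9° gives SE at -130.5° from the x-axis; with |SE| = 9.3, E = (-10.25, -13.27). Then |ZE| = |E − Z| = 16.77.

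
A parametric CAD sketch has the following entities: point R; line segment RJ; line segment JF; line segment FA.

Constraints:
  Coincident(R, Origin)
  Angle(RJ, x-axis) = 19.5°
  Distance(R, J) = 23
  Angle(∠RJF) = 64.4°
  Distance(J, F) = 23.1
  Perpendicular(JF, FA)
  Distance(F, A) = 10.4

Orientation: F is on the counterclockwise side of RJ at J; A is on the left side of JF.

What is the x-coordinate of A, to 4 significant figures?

-2.023

R is at the origin; RJ runs at 19.5° with length 23.0, so J = 23.0·(cos 19.5°, sin 19.5°) = (21.68, 7.678). ∠RJF = 64.4°, so JF runs at 19.5° + (180° − 64.4°) = 135.1° from the x-axis; with |JF| = 23.1, F = J + 23.1·(cos 135.1°, sin 135.1°) = (5.318, 23.98). JF is perpendicular to FA; with |FA| = 10.4 on the left of JF, A = F + 10.4·(-0.7059, -0.7083) = (-2.023, 16.62). So A.x = -2.023.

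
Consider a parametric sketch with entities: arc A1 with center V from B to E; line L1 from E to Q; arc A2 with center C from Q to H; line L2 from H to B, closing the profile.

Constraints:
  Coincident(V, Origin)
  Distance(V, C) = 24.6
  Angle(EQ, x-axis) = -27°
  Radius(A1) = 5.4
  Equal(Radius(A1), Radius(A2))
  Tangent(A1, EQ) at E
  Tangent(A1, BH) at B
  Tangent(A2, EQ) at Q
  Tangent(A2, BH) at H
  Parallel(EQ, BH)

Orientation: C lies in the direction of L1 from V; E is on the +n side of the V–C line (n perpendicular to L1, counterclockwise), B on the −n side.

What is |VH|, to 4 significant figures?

25.19

The slot axis is L1's direction at -27.0°, so u = (cos -27.0°, sin -27.0°) = (0.8910, -0.4540) and n = (−sin -27.0°, cos -27.0°) = (0.4540, 0.8910). V is at the origin and C lies 24.6 along u from V, so C = 24.6·u = (21.92, -11.17). Tangency of A1 to both parallel lines with radius 5.4 puts E and B at V ± 5.4·n: E = (2.452, 4.811), B = (-2.452, -4.811). Equal radii place Q and H the same way about C: Q = C + 5.4·n = (24.37, -6.357), H = C − 5.4·n = (19.47, -15.98). Then |VH| = |H − V| = 25.19.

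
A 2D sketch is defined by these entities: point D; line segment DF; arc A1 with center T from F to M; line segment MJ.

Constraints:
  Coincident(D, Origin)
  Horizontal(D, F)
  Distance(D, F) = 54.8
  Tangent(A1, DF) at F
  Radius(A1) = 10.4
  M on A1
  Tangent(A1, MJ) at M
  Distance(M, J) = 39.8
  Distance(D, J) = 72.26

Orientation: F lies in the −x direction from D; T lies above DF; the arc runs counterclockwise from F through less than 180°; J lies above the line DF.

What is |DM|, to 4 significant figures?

46.13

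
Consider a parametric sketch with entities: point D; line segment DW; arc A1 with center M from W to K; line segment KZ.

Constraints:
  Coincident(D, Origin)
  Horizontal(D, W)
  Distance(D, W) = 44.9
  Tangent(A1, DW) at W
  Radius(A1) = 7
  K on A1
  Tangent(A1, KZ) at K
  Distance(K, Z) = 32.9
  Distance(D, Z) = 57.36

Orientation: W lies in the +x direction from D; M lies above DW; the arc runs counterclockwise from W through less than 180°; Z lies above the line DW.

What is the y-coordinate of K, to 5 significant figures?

9.2923

D is at the origin; DW is horizontal with |DW| = 44.9 and W on the +x side, so W = (44.900, 0.0000). The tangent condition forces MW to be normal to DW, so M = W + (0, 7) = (44.900, 7.0000). Since MK ⟂ KZ (tangency), |MZ| = √(7.0² + 32.9²) = 33.636 regardless of where K sits on A1. So Z lies on both circle(D, 57.36) and circle(M, 33.636); the above-DW intersection is Z = (40.740, 40.378). K is the foot of the tangent from Z: K = (51.514, 9.2923).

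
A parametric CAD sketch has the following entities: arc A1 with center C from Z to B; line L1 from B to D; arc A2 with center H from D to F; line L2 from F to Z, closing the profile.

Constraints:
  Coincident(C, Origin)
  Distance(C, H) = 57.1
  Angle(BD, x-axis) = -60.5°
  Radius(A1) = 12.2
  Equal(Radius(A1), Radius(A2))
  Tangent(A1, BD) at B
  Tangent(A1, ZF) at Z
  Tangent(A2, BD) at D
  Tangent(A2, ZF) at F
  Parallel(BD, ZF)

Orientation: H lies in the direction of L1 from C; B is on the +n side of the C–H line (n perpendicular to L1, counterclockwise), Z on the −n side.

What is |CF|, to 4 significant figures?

58.39

The slot axis is L1's direction at -60.5°, so u = (cos -60.5°, sin -60.5°) = (0.4924, -0.8704) and n = (−sin -60.5°, cos -60.5°) = (0.8704, 0.4924). C is at the origin and H lies 57.1 along u from C, so H = 57.1·u = (28.12, -49.70). Tangency of A1 to both parallel lines with radius 12.2 puts B and Z at C ± 12.2·n: B = (10.62, 6.008), Z = (-10.62, -6.008). Equal radii place D and F the same way about H: D = H + 12.2·n = (38.74, -43.69), F = H − 12.2·n = (17.50, -55.70). Then |CF| = |F − C| = 58.39.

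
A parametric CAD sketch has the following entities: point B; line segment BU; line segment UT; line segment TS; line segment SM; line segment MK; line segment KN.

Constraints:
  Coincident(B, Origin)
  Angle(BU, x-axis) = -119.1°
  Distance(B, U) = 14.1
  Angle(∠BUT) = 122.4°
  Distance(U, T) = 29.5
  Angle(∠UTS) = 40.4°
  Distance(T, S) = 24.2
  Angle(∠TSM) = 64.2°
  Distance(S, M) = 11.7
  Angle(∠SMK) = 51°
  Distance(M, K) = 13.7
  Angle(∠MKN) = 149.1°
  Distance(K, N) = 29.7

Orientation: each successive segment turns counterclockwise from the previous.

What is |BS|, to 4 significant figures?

19.01

B is at the origin; BU runs at -119.1° with length 14.1, so U = (-6.857, -12.32). ∠BUT = 122.4° gives UT at -61.50° from the x-axis; with |UT| = 29.5, T = (7.219, -38.25). ∠UTS = 40.4° gives TS at 78.10° from the x-axis; with |TS| = 24.2, S = (12.21, -14.57). Then |BS| = |S − B| = 19.01.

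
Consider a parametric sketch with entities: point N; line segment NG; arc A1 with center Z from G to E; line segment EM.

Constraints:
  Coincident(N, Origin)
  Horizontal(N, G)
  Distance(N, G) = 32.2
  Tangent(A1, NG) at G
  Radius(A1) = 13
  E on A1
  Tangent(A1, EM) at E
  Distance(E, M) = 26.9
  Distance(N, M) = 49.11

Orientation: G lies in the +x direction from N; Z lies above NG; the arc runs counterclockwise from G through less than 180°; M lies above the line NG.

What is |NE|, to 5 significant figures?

47.305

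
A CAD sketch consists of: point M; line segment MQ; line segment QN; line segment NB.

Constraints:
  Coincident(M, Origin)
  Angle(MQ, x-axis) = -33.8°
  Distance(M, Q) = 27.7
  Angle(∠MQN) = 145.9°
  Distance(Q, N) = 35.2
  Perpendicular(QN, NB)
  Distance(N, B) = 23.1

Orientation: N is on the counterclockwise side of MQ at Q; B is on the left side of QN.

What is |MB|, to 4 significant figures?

58.63

M is at the origin; MQ runs at -33.8° with length 27.7, so Q = 27.7·(cos -33.8°, sin -33.8°) = (23.02, -15.41). ∠MQN = 145.9°, so QN runs at -33.8° + (180° − 145.9°) = 0.3000° from the x-axis; with |QN| = 35.2, N = Q + 35.2·(cos 0.3000°, sin 0.3000°) = (58.22, -15.23). QN is perpendicular to NB; with |NB| = 23.1 on the left of QN, B = N + 23.1·(-0.005236, 1.000) = (58.10, 7.875). Then |MB| = |B − M| = 58.63.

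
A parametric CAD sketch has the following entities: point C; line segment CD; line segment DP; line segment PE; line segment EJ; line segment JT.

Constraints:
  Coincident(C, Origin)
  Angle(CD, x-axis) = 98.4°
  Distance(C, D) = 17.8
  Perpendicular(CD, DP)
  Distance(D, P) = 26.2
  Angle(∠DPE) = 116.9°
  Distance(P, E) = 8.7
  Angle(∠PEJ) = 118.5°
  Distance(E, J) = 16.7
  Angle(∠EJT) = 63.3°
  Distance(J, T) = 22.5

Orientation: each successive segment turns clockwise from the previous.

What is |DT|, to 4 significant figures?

10.01

C is at the origin; CD runs at 98.4° with length 17.8, so D = (-2.600, 17.61). CD ⟂ DP, so DP runs at 8.400°; with |DP| = 26.2, P = (23.32, 21.44). ∠DPE = 116.9° gives PE at -54.70° from the x-axis; with |PE| = 8.7, E = (28.35, 14.34). ∠PEJ = 118.5° gives EJ at -116.2° from the x-axis; with |EJ| = 16.7, J = (20.97, -0.6482). ∠EJT = 63.3° gives JT at 127.1° from the x-axis; with |JT| = 22.5, T = (7.401, 17.30). Then |DT| = |T − D| = 10.01.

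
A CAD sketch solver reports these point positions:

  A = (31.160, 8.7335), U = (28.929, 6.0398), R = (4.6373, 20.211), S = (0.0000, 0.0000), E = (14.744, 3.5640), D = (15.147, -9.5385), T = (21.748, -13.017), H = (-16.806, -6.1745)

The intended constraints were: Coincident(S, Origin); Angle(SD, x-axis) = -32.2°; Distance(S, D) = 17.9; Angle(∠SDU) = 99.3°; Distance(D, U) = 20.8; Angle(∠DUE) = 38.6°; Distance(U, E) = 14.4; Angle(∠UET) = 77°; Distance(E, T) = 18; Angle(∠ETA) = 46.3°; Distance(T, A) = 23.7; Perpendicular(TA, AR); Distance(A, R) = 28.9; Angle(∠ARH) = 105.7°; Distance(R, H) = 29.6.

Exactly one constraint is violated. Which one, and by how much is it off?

Distance(R, H) = 29.6 — off by 4.40.

S = (0.00, 0.00) ✓; SD at -32.20° ✓; |SD| = 17.90 ✓; ∠SDU = 99.30° ✓; |DU| = 20.80 ✓; ∠DUE = 38.60° ✓; |UE| = 14.40 ✓; ∠UET = 77.00° ✓; |ET| = 18.00 ✓; ∠ETA = 46.30° ✓; |TA| = 23.70 ✓; ∠(TA, AR) = 90.00° ✓; |AR| = 28.90 ✓; ∠ARH = 105.7° ✓; |RH| = 34.00 ✗.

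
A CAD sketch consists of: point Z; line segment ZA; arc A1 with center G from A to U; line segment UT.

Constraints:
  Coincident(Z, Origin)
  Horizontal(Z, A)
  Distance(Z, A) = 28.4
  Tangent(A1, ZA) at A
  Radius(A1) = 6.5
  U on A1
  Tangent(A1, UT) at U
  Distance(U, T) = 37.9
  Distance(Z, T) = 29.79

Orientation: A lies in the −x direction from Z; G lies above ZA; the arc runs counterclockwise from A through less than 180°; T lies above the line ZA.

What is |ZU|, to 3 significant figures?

23.7

Checks: ∠(GA, AZ) = 90.00° ✓; |GU| = 6.500 ✓; ∠(GU, UT) = 90.00° ✓; |UT| = 37.90 ✓; |ZT| = 29.79 ✓.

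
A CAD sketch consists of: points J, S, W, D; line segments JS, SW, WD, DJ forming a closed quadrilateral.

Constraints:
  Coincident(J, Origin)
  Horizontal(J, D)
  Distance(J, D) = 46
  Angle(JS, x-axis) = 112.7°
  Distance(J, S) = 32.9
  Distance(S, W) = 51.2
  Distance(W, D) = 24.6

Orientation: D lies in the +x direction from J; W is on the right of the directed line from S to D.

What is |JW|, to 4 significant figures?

23.44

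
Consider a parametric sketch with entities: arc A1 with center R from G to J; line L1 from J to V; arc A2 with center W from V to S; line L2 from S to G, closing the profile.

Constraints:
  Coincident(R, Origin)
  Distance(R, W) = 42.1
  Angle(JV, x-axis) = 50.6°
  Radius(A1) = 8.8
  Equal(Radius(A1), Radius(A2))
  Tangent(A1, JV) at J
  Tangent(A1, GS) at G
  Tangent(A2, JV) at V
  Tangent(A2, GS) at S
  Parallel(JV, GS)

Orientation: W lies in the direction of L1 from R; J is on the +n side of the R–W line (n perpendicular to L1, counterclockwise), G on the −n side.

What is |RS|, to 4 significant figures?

43.01

The slot axis is L1's direction at 50.6°, so u = (cos 50.6°, sin 50.6°) = (0.6347, 0.7727) and n = (−sin 50.6°, cos 50.6°) = (-0.7727, 0.6347). R is at the origin and W lies 42.1 along u from R, so W = 42.1·u = (26.72, 32.53). Tangency of A1 to both parallel lines with radius 8.8 puts J and G at R ± 8.8·n: J = (-6.800, 5.586), G = (6.800, -5.586). Equal radii place V and S the same way about W: V = W + 8.8·n = (19.92, 38.12), S = W − 8.8·n = (33.52, 26.95). Then |RS| = |S − R| = 43.01.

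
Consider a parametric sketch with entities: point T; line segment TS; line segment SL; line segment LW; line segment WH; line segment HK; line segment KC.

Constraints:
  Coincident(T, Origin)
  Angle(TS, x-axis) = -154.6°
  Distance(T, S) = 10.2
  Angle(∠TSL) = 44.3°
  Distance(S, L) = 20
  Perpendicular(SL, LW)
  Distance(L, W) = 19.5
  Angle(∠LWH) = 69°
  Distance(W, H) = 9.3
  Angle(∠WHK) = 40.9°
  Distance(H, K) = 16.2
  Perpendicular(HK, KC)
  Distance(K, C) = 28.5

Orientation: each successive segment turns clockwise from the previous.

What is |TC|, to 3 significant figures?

41.9

T is at the origin; TS runs at -154.6° with length 10.2, so S = (-9.21, -4.38). ∠TSL = 44.3° gives SL at 69.7° from the x-axis; with |SL| = 20.0, L = (-2.28, 14.4). SL is perpendicular to LW, so LW runs at -20.3°; with |LW| = 19.5, W = (16.0, 7.62). ∠LWH = 69.0° gives WH at -131° from the x-axis; with |WH| = 9.3, H = (9.88, 0.631). ∠WHK = 40.9° gives HK at 89.6° from the x-axis; with |HK| = 16.2, K = (9.99, 16.8). The perpendicularity gives KC at right angles to HK, so KC runs at -0.400°; with |KC| = 28.5, C = (38.5, 16.6). Then |TC| = |C − T| = 41.9.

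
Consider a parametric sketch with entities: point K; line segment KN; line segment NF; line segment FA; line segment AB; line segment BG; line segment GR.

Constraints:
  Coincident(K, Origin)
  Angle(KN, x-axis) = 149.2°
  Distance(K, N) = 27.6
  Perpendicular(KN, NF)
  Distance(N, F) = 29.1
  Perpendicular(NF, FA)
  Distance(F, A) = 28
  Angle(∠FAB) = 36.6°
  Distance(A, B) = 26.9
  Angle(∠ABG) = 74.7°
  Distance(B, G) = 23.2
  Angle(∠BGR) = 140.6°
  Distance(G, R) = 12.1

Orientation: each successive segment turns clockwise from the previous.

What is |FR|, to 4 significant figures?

17.17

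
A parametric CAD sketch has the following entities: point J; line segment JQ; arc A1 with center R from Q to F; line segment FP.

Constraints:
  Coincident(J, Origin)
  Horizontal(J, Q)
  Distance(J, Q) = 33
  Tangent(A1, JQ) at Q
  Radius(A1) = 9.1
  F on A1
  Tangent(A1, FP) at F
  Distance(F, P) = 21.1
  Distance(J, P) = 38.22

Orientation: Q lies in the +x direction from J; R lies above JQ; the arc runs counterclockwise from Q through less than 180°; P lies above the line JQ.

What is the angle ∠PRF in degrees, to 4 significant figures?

66.67°

J is at the origin; J and Q share the same y with |JQ| = 33.0 and Q on the +x side, so Q = (33.00, 0.000). The tangent condition forces RQ to be normal to JQ, so R = Q + (0, 9.1) = (33.00, 9.100). Since RF ⟂ FP (tangency), |RP| = √(9.1² + 21.1²) = 22.98 regardless of where F sits on A1. So P lies on both circle(J, 38.22) and circle(R, 22.98); the above-JQ intersection is P = (23.60, 30.07). F is the foot of the tangent from P: F = (39.15, 15.81).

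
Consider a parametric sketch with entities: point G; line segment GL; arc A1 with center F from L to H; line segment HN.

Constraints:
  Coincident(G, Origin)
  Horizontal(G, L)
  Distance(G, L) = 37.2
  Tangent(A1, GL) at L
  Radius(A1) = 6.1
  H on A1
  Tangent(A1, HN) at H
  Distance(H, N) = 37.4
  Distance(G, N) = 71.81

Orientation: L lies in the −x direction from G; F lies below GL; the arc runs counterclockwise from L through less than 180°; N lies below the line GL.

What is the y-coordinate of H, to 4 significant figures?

-2.599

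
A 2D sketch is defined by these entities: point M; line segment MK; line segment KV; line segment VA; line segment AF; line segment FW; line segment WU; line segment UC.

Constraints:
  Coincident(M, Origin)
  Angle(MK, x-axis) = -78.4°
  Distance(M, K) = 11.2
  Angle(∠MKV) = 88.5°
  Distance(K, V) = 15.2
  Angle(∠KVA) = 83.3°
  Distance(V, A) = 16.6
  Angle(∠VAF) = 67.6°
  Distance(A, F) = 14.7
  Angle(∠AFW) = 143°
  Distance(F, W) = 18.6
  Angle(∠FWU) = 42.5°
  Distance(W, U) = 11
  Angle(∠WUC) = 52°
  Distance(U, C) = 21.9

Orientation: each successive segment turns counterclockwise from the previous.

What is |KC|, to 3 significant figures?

17.8

M is at the origin; MK runs at -78.4° with length 11.2, so K = (2.25, -11.0). ∠MKV = 88.5° gives KV at 13.1° from the x-axis; with |KV| = 15.2, V = (17.1, -7.53). ∠KVA = 83.3° gives VA at 110° from the x-axis; with |VA| = 16.6, A = (11.4, 8.09). ∠VAF = 67.6° gives AF at -138° from the x-axis; with |AF| = 14.7, F = (0.544, -1.78). ∠AFW = 143.0° gives FW at -101° from the x-axis; with |FW| = 18.6, W = (-2.94, -20.1). ∠FWU = 42.5° gives WU at 36.7° from the x-axis; with |WU| = 11.0, U = (5.88, -13.5). ∠WUC = 52.0° gives UC at 165° from the x-axis; with |UC| = 21.9, C = (-15.2, -7.70). Then |KC| = |C − K| = 17.8.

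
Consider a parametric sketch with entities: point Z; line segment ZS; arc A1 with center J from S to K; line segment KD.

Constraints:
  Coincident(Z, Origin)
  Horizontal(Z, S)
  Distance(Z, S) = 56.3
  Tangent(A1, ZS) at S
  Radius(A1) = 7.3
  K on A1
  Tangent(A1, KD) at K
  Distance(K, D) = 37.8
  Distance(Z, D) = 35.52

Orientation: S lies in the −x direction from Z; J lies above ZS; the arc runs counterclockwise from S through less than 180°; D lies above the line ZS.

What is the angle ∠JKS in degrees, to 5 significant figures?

69.217°

Checks: |ZS| = 56.30 ✓; |JK| = 7.300 ✓; ∠(JK, KD) = 90.00° ✓; |KD| = 37.80 ✓; |ZD| = 35.52 ✓.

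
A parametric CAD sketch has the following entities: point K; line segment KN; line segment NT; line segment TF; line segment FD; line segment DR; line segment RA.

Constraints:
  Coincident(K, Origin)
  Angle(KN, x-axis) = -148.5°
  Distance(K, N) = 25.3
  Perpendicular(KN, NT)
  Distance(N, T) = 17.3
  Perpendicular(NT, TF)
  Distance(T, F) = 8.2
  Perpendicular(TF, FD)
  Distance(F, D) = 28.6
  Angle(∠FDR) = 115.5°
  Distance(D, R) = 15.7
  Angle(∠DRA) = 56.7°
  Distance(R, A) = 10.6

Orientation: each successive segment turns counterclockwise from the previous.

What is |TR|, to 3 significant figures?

35.9

K is at the origin; KN runs at -148.5° with length 25.3, so N = (-21.6, -13.2). KN is perpendicular to NT, so NT runs at -58.5°; with |NT| = 17.3, T = (-12.5, -28.0). The perpendicularity gives TF at right angles to NT, so TF runs at 31.5°; with |TF| = 8.2, F = (-5.54, -23.7). TF ⟂ FD, so FD runs at 122°; with |FD| = 28.6, D = (-20.5, 0.700). ∠FDR = 115.5° gives DR at -174° from the x-axis; with |DR| = 15.7, R = (-36.1, -0.941). Then |TR| = |R − T| = 35.9.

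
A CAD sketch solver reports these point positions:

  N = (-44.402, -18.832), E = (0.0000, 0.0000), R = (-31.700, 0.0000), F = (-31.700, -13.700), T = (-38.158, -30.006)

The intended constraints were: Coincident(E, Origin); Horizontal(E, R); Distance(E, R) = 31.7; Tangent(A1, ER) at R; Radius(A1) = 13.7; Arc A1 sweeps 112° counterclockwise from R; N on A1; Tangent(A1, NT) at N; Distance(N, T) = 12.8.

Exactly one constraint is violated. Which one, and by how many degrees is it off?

Tangent(A1, NT) at N — off by 7.20°.

E = (0.00, 0.00) ✓; E.y = 0.00, R.y = 0.00 ✓; |ER| = 31.70 ✓; ∠(FR, RE) = 90.00° ✓; |FR| = 13.70 ✓; bearing(F→N) − bearing(F→R) = 112.0° ✓; |FN| = 13.70 ✓; ∠(FN, NT) = 82.80° ✗; |NT| = 12.80 ✓.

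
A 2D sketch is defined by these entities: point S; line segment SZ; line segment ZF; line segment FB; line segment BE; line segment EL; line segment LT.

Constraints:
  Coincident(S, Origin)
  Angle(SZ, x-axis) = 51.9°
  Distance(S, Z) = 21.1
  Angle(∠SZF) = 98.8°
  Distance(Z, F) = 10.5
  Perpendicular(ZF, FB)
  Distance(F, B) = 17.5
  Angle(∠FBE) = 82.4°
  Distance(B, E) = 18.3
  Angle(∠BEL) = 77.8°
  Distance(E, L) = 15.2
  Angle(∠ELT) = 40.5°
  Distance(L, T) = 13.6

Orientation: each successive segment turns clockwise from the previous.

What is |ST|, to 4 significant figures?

9.208

S is at the origin; SZ runs at 51.9° with length 21.1, so Z = (13.02, 16.60). ∠SZF = 98.8° gives ZF at -29.30° from the x-axis; with |ZF| = 10.5, F = (22.18, 11.47). The perpendicularity gives FB at right angles to ZF, so FB runs at -119.3°; with |FB| = 17.5, B = (13.61, -3.795). ∠FBE = 82.4° gives BE at 143.1° from the x-axis; with |BE| = 18.3, E = (-1.022, 7.192). ∠BEL = 77.8° gives EL at 40.90° from the x-axis; with |EL| = 15.2, L = (10.47, 17.14). ∠ELT = 40.5° gives LT at -98.60° from the x-axis; with |LT| = 13.6, T = (8.433, 3.697). Then |ST| = |T − S| = 9.208.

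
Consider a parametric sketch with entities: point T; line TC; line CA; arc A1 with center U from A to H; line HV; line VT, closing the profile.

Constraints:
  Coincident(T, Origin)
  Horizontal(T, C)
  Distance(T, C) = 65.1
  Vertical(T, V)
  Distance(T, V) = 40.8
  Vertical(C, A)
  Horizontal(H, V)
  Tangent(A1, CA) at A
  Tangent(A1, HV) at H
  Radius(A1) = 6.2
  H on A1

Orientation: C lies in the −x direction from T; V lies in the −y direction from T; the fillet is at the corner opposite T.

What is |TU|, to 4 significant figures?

68.31

T is at the origin; TC is horizontal with |TC| = 65.1 and C on the −x side, so C = (-65.10, 0.000). T and V share the same x with |TV| = 40.8 and V on the −y side, so V = (0.000, -40.80). The virtual corner opposite T is at (-65.10, -40.80). Tangency of A1 to CA means the radius UA is perpendicular to CA and since A1 is tangent to HV there, UH ⟂ HV, with radius 6.2, so the center U sits 6.2 in from both sides at U = (-58.90, -34.60). Then |TU| = |U − T| = 68.31.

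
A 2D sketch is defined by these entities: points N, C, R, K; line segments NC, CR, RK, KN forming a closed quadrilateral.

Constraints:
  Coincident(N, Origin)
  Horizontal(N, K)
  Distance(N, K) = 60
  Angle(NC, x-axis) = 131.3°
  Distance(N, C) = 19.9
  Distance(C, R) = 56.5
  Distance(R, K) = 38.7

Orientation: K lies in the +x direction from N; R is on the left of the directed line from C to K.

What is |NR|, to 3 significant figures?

52.3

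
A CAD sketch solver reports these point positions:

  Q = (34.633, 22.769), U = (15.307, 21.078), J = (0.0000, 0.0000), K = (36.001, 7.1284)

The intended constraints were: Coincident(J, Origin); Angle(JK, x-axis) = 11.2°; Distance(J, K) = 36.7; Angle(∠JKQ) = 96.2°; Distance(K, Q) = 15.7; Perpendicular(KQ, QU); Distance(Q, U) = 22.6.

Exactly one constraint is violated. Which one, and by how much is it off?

Distance(Q, U) = 22.6 — off by 3.20.

J = (0.00, 0.00) ✓; JK at 11.20° ✓; |JK| = 36.70 ✓; ∠JKQ = 96.20° ✓; |KQ| = 15.70 ✓; ∠(KQ, QU) = 90.00° ✓; |QU| = 19.40 ✗.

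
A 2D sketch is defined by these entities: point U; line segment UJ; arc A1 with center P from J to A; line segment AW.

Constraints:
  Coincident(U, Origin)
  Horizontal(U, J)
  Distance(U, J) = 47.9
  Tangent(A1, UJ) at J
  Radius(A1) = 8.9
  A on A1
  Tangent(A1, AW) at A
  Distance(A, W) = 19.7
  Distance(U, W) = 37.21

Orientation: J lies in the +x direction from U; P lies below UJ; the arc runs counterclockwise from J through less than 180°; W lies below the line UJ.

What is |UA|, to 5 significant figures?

40.435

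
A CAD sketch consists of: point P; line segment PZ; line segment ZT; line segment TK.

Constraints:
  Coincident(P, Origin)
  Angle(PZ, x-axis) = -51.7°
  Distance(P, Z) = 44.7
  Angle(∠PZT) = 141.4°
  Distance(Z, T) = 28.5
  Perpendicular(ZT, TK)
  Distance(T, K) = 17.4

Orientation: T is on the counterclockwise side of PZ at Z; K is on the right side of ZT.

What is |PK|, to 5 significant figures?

77.941

P is at the origin; PZ runs at -51.7° with length 44.7, so Z = 44.7·(cos -51.7°, sin -51.7°) = (27.704, -35.080). ∠PZT = 141.4°, so ZT runs at -51.7° + (180° − 141.4°) = -13.100° from the x-axis; with |ZT| = 28.5, T = Z + 28.5·(cos -13.100°, sin -13.100°) = (55.462, -41.539). ZT is perpendicular to TK; with |TK| = 17.4 on the right of ZT, K = T + 17.4·(-0.22665, -0.97398) = (51.519, -58.486). Then |PK| = |K − P| = 77.941.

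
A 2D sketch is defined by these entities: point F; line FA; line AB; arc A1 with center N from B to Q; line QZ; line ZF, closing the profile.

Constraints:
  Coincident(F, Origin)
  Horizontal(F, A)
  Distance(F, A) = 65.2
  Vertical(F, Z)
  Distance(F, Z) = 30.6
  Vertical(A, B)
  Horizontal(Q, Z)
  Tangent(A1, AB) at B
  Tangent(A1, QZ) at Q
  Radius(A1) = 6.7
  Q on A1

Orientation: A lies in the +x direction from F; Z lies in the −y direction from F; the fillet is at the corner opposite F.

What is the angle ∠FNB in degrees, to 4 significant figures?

157.8°

F is at the origin; FA is horizontal with |FA| = 65.2 and A on the +x side, so A = (65.20, 0.000). FZ is vertical with |FZ| = 30.6 and Z on the −y side, so Z = (0.000, -30.60). The virtual corner opposite F is at (65.20, -30.60). The tangent condition forces NB to be normal to AB and the tangent condition forces NQ to be normal to QZ, with radius 6.7, so the center N sits 6.7 in from both sides at N = (58.50, -23.90). That places the tangent points at B = (65.20, -23.90) on AB and Q = (58.50, -30.60) on QZ. Then cos ∠FNB = NF·NB / (|NF||NB|), giving 157.8°.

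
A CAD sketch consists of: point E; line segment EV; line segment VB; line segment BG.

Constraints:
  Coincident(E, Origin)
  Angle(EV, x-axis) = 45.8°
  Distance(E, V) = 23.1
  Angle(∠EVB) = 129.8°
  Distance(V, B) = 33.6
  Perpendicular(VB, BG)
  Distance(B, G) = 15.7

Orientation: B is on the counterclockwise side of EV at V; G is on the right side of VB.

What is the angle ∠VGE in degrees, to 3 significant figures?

9.61°

E is at the origin; EV runs at 45.8° with length 23.1, so V = 23.1·(cos 45.8°, sin 45.8°) = (16.1, 16.6). ∠EVB = 129.8°, so VB runs at 45.8° + (180° − 129.8°) = 96.0° from the x-axis; with |VB| = 33.6, B = V + 33.6·(cos 96.0°, sin 96.0°) = (12.6, 50.0). VB ⟂ BG; with |BG| = 15.7 on the right of VB, G = B + 15.7·(0.995, 0.105) = (28.2, 51.6). Then cos ∠VGE = GV·GE / (|GV||GE|), giving 9.61°.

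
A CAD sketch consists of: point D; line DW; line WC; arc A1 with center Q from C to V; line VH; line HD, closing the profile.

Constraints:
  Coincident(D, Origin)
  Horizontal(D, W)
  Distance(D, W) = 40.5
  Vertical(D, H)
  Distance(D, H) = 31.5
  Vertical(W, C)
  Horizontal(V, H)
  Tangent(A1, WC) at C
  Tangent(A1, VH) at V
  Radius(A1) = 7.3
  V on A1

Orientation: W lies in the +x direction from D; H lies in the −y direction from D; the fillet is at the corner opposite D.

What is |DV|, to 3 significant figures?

45.8

The virtual corner opposite D is at (40.5, -31.5). The tangent condition forces QC to be normal to WC and A1 meets VH tangentially, so QV is at right angles to VH, with radius 7.3, so the center Q sits 7.3 in from both sides at Q = (33.2, -24.2). That places the tangent points at C = (40.5, -24.2) on WC and V = (33.2, -31.5) on VH. Then |DV| = |V − D| = 45.8.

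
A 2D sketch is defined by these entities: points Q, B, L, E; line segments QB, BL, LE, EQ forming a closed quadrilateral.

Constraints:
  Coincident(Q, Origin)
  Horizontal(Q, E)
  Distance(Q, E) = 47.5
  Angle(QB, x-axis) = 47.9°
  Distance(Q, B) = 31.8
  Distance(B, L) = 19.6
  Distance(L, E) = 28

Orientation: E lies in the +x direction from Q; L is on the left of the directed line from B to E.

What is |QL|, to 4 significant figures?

48.83

Q is at the origin; QE is horizontal with |QE| = 47.5 and E in +x, so E = (47.5, 0). QB runs at 47.9° with |QB| = 31.8, so B = (21.32, 23.59). L is determined by |BL| = 19.6 and |LE| = 28.0 together: it lies at the intersection of circle(B, 19.6) and circle(E, 28.0). With |BE| = 35.24, the foot of the radical line on BE is 11.95 from B and the perpendicular offset is √(19.6² − 11.95²) = 15.54. Taking the left-of-BE solution: L = (40.60, 27.14).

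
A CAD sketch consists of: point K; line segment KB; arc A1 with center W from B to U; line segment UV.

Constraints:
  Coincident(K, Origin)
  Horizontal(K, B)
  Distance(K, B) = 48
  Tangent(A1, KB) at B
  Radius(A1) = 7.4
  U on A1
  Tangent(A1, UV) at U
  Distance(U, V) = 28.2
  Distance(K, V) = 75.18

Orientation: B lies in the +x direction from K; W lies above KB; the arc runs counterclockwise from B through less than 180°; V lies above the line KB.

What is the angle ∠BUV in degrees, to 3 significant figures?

153°

Checks: |WU| = 7.400 ✓; ∠(WU, UV) = 90.00° ✓; |UV| = 28.20 ✓; |KV| = 75.18 ✓.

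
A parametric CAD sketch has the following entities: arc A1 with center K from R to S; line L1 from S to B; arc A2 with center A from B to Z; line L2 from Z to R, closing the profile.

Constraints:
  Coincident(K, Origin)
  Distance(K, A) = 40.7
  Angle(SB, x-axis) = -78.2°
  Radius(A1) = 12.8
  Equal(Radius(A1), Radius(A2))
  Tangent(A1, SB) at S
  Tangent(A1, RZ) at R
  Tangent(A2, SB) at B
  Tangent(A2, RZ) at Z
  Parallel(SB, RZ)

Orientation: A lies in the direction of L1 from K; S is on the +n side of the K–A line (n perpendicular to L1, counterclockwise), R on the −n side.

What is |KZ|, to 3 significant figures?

42.7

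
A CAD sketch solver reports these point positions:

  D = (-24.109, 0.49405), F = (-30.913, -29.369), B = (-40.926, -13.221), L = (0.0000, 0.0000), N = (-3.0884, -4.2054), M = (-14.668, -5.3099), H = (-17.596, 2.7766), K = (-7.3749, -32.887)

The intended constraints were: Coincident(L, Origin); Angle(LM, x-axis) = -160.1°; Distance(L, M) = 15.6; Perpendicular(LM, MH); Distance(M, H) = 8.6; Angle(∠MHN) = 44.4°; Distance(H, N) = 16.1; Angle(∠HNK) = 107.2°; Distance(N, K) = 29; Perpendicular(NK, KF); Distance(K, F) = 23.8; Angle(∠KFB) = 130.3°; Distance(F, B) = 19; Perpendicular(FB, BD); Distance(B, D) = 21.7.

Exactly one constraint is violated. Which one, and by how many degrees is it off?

Perpendicular(FB, BD) — off by 7.40°.

L = (0.00, 0.00) ✓; LM at -160.1° ✓; |LM| = 15.60 ✓; ∠(LM, MH) = 90.00° ✓; |MH| = 8.600 ✓; ∠MHN = 44.40° ✓; |HN| = 16.10 ✓; ∠HNK = 107.2° ✓; |NK| = 29.00 ✓; ∠(NK, KF) = 90.00° ✓; |KF| = 23.80 ✓; ∠KFB = 130.3° ✓; |FB| = 19.00 ✓; ∠(FB, BD) = 82.60° ✗; |BD| = 21.70 ✓.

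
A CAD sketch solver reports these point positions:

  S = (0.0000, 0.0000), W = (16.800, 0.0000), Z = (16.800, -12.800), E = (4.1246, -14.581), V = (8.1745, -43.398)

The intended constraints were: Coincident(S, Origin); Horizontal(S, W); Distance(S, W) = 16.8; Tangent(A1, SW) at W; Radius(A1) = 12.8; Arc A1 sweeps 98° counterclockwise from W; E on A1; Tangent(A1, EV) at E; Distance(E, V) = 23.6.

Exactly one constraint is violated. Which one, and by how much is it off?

Distance(E, V) = 23.6 — off by 5.50.

S = (0.00, 0.00) ✓; S.y = 0.00, W.y = 0.00 ✓; |SW| = 16.80 ✓; ∠(ZW, WS) = 90.00° ✓; |ZW| = 12.80 ✓; bearing(Z→E) − bearing(Z→W) = 98.00° ✓; |ZE| = 12.80 ✓; ∠(ZE, EV) = 90.00° ✓; |EV| = 29.10 ✗.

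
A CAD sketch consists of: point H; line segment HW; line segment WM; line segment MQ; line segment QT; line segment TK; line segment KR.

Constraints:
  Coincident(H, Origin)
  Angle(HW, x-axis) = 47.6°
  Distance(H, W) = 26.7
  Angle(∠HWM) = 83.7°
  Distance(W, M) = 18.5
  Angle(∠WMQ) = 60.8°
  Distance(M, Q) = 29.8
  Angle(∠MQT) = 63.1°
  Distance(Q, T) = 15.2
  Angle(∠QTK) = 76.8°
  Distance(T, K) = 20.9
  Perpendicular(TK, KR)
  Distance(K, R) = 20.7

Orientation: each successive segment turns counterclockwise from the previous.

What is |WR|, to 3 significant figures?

33.8

H is at the origin; HW runs at 47.6° with length 26.7, so W = (18.0, 19.7). ∠HWM = 83.7° gives WM at 144° from the x-axis; with |WM| = 18.5, M = (3.06, 30.6). ∠WMQ = 60.8° gives MQ at -96.9° from the x-axis; with |MQ| = 29.8, Q = (-0.524, 1.03). ∠MQT = 63.1° gives QT at 20.0° from the x-axis; with |QT| = 15.2, T = (13.8, 6.23). ∠QTK = 76.8° gives TK at 123° from the x-axis; with |TK| = 20.9, K = (2.32, 23.7). TK is perpendicular to KR, so KR runs at -147°; with |KR| = 20.7, R = (-15.0, 12.4). Then |WR| = |R − W| = 33.8.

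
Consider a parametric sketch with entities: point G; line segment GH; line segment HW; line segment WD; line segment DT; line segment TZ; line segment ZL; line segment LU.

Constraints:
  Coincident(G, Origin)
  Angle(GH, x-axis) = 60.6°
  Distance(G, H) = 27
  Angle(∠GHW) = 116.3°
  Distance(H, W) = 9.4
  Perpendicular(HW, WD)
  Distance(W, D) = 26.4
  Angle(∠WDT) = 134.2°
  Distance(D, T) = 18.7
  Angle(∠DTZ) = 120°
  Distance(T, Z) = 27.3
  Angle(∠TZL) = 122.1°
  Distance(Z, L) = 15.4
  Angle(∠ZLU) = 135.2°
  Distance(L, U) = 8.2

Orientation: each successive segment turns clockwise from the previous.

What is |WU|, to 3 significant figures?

41.3

G is at the origin; GH runs at 60.6° with length 27.0, so H = (13.3, 23.5). ∠GHW = 116.3° gives HW at -3.10° from the x-axis; with |HW| = 9.4, W = (22.6, 23.0). HW ⟂ WD, so WD runs at -93.1°; with |WD| = 26.4, D = (21.2, -3.35). ∠WDT = 134.2° gives DT at -139° from the x-axis; with |DT| = 18.7, T = (7.12, -15.6). ∠DTZ = 120.0° gives TZ at 161° from the x-axis; with |TZ| = 27.3, Z = (-18.7, -6.80). ∠TZL = 122.1° gives ZL at 103° from the x-axis; with |ZL| = 15.4, L = (-22.2, 8.20). ∠ZLU = 135.2° gives LU at 58.4° from the x-axis; with |LU| = 8.2, U = (-17.9, 15.2). Then |WU| = |U − W| = 41.3.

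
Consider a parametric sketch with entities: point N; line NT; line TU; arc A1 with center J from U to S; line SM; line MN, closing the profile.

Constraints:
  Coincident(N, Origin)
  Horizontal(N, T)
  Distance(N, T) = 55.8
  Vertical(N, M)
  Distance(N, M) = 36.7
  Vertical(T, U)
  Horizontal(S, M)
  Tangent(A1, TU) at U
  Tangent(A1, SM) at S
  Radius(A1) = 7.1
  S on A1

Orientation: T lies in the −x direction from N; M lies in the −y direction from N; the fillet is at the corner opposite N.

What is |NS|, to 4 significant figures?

60.98

N is at the origin; N and T share the same y with |NT| = 55.8 and T on the −x side, so T = (-55.80, 0.000). N and M share the same x with |NM| = 36.7 and M on the −y side, so M = (0.000, -36.70). The virtual corner opposite N is at (-55.80, -36.70). Tangency of A1 to TU means the radius JU is perpendicular to TU and since A1 is tangent to SM there, JS ⟂ SM, with radius 7.1, so the center J sits 7.1 in from both sides at J = (-48.70, -29.60). That places the tangent points at U = (-55.80, -29.60) on TU and S = (-48.70, -36.70) on SM. Then |NS| = |S − N| = 60.98.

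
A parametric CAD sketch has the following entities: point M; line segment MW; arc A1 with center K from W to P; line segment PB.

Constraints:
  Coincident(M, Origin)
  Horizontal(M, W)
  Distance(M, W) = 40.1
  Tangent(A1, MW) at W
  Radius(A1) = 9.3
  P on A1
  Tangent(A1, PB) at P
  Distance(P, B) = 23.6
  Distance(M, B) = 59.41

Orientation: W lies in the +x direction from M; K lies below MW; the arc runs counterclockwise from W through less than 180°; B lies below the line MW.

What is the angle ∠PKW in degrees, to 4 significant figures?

133.2°

M is at the origin; M and W share the same y with |MW| = 40.1 and W on the +x side, so W = (40.10, 0.000). Since A1 is tangent to MW there, KW ⟂ MW, so K = W + (0, -9.3) = (40.10, -9.300). Since KP ⟂ PB (tangency), |KB| = √(9.3² + 23.6²) = 25.37 regardless of where P sits on A1. So B lies on both circle(M, 59.41) and circle(K, 25.37); the below-MW intersection is B = (49.49, -32.86). P is the foot of the tangent from B: P = (33.33, -15.67).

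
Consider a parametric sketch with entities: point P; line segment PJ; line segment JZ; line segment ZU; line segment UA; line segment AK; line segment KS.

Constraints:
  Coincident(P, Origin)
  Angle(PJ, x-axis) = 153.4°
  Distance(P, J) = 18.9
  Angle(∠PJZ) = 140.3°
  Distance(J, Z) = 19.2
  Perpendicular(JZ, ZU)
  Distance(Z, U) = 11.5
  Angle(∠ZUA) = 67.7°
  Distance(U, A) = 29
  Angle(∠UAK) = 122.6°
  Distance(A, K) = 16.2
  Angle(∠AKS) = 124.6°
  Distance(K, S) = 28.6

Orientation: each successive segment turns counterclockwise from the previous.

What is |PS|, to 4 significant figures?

53.52

P is at the origin; PJ runs at 153.4° with length 18.9, so J = (-16.90, 8.463). ∠PJZ = 140.3° gives JZ at -166.9° from the x-axis; with |JZ| = 19.2, Z = (-35.60, 4.111). JZ is perpendicular to ZU, so ZU runs at -76.90°; with |ZU| = 11.5, U = (-32.99, -7.090). ∠ZUA = 67.7° gives UA at 35.40° from the x-axis; with |UA| = 29.0, A = (-9.355, 9.709). ∠UAK = 122.6° gives AK at 92.80° from the x-axis; with |AK| = 16.2, K = (-10.15, 25.89). ∠AKS = 124.6° gives KS at 148.2° from the x-axis; with |KS| = 28.6, S = (-34.45, 40.96). Then |PS| = |S − P| = 53.52.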